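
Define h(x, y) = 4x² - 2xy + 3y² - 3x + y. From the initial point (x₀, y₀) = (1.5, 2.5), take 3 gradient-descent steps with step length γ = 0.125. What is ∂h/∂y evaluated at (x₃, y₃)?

0.734375

∇h = (8x - 2y - 3, -2x + 6y + 1)
(x₁, y₁) = (1.5, 2.5) − 0.125·(4, 13) = (1, 0.875)
(x₂, y₂) = (1, 0.875) − 0.125·(3.25, 4.25) = (0.59375, 0.34375)
(x₃, y₃) = (0.59375, 0.34375) − 0.125·(1.0625, 1.875) = (0.4609375, 0.109375)
∂h/∂y at (0.4609375, 0.109375) = 0.734375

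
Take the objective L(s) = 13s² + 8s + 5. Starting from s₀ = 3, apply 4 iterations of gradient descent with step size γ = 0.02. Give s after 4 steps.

L′(s) = 26s + 8
s₁ = 3 − 0.02·86 = 1.28
s₂ = 1.28 − 0.02·41.28 = 0.4544
s₃ = 0.4544 − 0.02·19.8144 = 0.058112
s₄ = 0.058112 − 0.02·9.510912 = -0.13210624

-0.13210624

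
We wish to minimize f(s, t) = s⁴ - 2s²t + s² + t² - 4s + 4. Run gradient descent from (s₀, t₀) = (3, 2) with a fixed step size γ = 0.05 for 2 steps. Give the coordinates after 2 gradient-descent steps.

∇f = (4s³ - 4st + 2s - 4, -2s² + 2t)
(s₁, t₁) = (3, 2) − 0.05·(86, -14) = (-1.3, 2.7)
(s₂, t₂) = (-1.3, 2.7) − 0.05·(-1.348, 2.02) = (-1.2326, 2.599)

(-1.2326, 2.599)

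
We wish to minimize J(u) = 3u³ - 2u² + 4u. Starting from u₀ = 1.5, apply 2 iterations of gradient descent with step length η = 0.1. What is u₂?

-0.9500625

J′(u) = 9u² - 4u + 4
u₁ = 1.5 − 0.1·18.25 = -0.325
u₂ = -0.325 − 0.1·6.250625 = -0.9500625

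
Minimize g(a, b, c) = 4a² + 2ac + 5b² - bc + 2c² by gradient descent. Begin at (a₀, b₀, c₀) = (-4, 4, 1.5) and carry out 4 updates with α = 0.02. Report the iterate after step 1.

(-3.42, 3.23, 1.62)

∇g = (8a + 2c, 10b - c, 2a - b + 4c)
(a₁, b₁, c₁) = (-4, 4, 1.5) − 0.02·(-29, 38.5, -6) = (-3.42, 3.23, 1.62)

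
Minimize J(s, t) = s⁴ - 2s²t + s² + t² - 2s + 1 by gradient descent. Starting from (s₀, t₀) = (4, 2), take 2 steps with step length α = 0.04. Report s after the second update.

15.19744

∇J = (4s³ - 4st + 2s - 2, -2s² + 2t)
(s₁, t₁) = (4, 2) − 0.04·(230, -28) = (-5.2, 3.12)
(s₂, t₂) = (-5.2, 3.12) − 0.04·(-509.936, -47.84) = (15.19744, 5.0336)
s = 15.19744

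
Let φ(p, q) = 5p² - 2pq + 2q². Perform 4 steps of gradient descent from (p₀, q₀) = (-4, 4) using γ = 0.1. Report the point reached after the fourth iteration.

∇φ = (10p - 2q, -2p + 4q)
Step 1: at (-4, 4), ∇φ = (-48, 24) → (-4, 4) − 0.1·(-48, 24) = (0.8, 1.6)
Step 2: at (0.8, 1.6), ∇φ = (4.8, 4.8) → (0.8, 1.6) − 0.1·(4.8, 4.8) = (0.32, 1.12)
Step 3: at (0.32, 1.12), ∇φ = (0.96, 3.84) → (0.32, 1.12) − 0.1·(0.96, 3.84) = (0.224, 0.736)
Step 4: at (0.224, 0.736), ∇φ = (0.768, 2.496) → (0.224, 0.736) − 0.1·(0.768, 2.496) = (0.1472, 0.4864)

(0.1472, 0.4864)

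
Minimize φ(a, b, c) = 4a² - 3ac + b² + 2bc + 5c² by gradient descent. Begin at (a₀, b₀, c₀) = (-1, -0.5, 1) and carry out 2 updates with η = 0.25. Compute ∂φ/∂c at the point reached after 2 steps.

∇φ = (8a - 3c, 2b + 2c, -3a + 2b + 10c)
Step 1: at (-1, -0.5, 1), ∇φ = (-11, 1, 12) → (-1, -0.5, 1) − 0.25·(-11, 1, 12) = (1.75, -0.75, -2)
Step 2: at (1.75, -0.75, -2), ∇φ = (20, -5.5, -26.75) → (1.75, -0.75, -2) − 0.25·(20, -5.5, -26.75) = (-3.25, 0.625, 4.6875)
∂φ/∂c at (-3.25, 0.625, 4.6875) = 57.875

57.875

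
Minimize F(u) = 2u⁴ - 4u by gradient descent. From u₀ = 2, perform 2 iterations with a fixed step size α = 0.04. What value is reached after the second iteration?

-0.21952

F′(u) = 8u³ - 4
u₁ = 2 − 0.04·60 = -0.4
u₂ = -0.4 − 0.04·(-4.512) = -0.21952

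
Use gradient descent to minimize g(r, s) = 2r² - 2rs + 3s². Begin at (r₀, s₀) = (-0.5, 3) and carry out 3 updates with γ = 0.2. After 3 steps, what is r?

∇g = (4r - 2s, -2r + 6s)
(r₁, s₁) = (-0.5, 3) − 0.2·(-8, 19) = (1.1, -0.8)
(r₂, s₂) = (1.1, -0.8) − 0.2·(6, -7) = (-0.1, 0.6)
(r₃, s₃) = (-0.1, 0.6) − 0.2·(-1.6, 3.8) = (0.22, -0.16)
r = 0.22

0.22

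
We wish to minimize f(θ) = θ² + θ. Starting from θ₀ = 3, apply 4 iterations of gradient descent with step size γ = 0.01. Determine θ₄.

2.72828856

f′(θ) = 2θ + 1
θ₁ = 3 − 0.01·7 = 2.93
θ₂ = 2.93 − 0.01·6.86 = 2.8614
θ₃ = 2.8614 − 0.01·6.7228 = 2.794172
θ₄ = 2.794172 − 0.01·6.588344 = 2.72828856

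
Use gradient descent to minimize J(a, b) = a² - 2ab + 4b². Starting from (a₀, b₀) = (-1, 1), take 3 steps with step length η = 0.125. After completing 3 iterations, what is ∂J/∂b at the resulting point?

∇J = (2a - 2b, -2a + 8b)
Step 1: at (-1, 1), ∇J = (-4, 10) → (-1, 1) − 0.125·(-4, 10) = (-0.5, -0.25)
Step 2: at (-0.5, -0.25), ∇J = (-0.5, -1) → (-0.5, -0.25) − 0.125·(-0.5, -1) = (-0.4375, -0.125)
Step 3: at (-0.4375, -0.125), ∇J = (-0.625, -0.125) → (-0.4375, -0.125) − 0.125·(-0.625, -0.125) = (-0.359375, -0.109375)
∂J/∂b at (-0.359375, -0.109375) = -0.15625

-0.15625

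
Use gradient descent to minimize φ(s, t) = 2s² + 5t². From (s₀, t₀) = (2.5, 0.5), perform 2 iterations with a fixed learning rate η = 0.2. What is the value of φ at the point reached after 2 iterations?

1.27

∇φ = (4s, 10t)
Step 1: at (2.5, 0.5), ∇φ = (10, 5) → (2.5, 0.5) − 0.2·(10, 5) = (0.5, -0.5)
Step 2: at (0.5, -0.5), ∇φ = (2, -5) → (0.5, -0.5) − 0.2·(2, -5) = (0.1, 0.5)
φ(0.1, 0.5) = 1.27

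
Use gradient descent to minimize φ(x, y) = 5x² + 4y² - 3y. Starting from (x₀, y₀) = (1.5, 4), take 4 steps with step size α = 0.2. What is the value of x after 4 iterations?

1.5

∇φ = (10x, 8y - 3)
Step 1: at (1.5, 4), ∇φ = (15, 29) → (1.5, 4) − 0.2·(15, 29) = (-1.5, -1.8)
Step 2: at (-1.5, -1.8), ∇φ = (-15, -17.4) → (-1.5, -1.8) − 0.2·(-15, -17.4) = (1.5, 1.68)
Step 3: at (1.5, 1.68), ∇φ = (15, 10.44) → (1.5, 1.68) − 0.2·(15, 10.44) = (-1.5, -0.408)
Step 4: at (-1.5, -0.408), ∇φ = (-15, -6.264) → (-1.5, -0.408) − 0.2·(-15, -6.264) = (1.5, 0.8448)
x = 1.5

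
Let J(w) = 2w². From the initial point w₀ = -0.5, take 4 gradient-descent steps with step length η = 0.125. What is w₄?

-0.03125

J′(w) = 4w
w₁ = -0.5 − 0.125·(-2) = -0.25
w₂ = -0.25 − 0.125·(-1) = -0.125
w₃ = -0.125 − 0.125·(-0.5) = -0.0625
w₄ = -0.0625 − 0.125·(-0.25) = -0.03125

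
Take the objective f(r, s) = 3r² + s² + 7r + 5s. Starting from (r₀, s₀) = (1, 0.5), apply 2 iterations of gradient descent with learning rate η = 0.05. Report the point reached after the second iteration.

(-0.105, -0.07)

∇f = (6r + 7, 2s + 5)
(r₁, s₁) = (1, 0.5) − 0.05·(13, 6) = (0.35, 0.2)
(r₂, s₂) = (0.35, 0.2) − 0.05·(9.1, 5.4) = (-0.105, -0.07)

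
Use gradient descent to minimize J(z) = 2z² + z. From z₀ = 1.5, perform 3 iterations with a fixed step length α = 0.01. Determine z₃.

J′(z) = 4z + 1
Step 1: J′(1.5) = 7; z₁ = 1.5 − 0.01·7 = 1.43
Step 2: J′(1.43) = 6.72; z₂ = 1.43 − 0.01·6.72 = 1.3628
Step 3: J′(1.3628) = 6.4512; z₃ = 1.3628 − 0.01·6.4512 = 1.298288

1.298288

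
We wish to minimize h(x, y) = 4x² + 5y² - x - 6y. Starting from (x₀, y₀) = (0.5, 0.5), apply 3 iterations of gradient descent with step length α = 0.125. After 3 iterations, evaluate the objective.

-1.86248779296875

∇h = (8x - 1, 10y - 6)
(x₁, y₁) = (0.5, 0.5) − 0.125·(3, -1) = (0.125, 0.625)
(x₂, y₂) = (0.125, 0.625) − 0.125·(0, 0.25) = (0.125, 0.59375)
(x₃, y₃) = (0.125, 0.59375) − 0.125·(0, -0.0625) = (0.125, 0.6015625)
h(0.125, 0.6015625) = -1.86248779296875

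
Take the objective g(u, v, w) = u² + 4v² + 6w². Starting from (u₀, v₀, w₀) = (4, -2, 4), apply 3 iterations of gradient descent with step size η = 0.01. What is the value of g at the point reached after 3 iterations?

∇g = (2u, 8v, 12w)
(u₁, v₁, w₁) = (4, -2, 4) − 0.01·(8, -16, 48) = (3.92, -1.84, 3.52)
(u₂, v₂, w₂) = (3.92, -1.84, 3.52) − 0.01·(7.84, -14.72, 42.24) = (3.8416, -1.6928, 3.0976)
(u₃, v₃, w₃) = (3.8416, -1.6928, 3.0976) − 0.01·(7.6832, -13.5424, 37.1712) = (3.764768, -1.557376, 2.725888)
g(3.764768, -1.557376, 2.725888) = 68.457950446592

68.457950446592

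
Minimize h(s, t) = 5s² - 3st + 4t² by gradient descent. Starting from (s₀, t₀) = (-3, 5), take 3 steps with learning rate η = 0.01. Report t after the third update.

∇h = (10s - 3t, -3s + 8t)
Step 1: at (-3, 5), ∇h = (-45, 49) → (-3, 5) − 0.01·(-45, 49) = (-2.55, 4.51)
Step 2: at (-2.55, 4.51), ∇h = (-39.03, 43.73) → (-2.55, 4.51) − 0.01·(-39.03, 43.73) = (-2.1597, 4.0727)
Step 3: at (-2.1597, 4.0727), ∇h = (-33.8151, 39.0607) → (-2.1597, 4.0727) − 0.01·(-33.8151, 39.0607) = (-1.821549, 3.682093)
t = 3.682093

3.682093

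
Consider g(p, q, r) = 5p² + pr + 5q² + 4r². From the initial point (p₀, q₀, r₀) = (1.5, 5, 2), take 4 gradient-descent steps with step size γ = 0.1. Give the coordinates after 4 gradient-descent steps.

∇g = (10p + r, 10q, p + 8r)
Step 1: at (1.5, 5, 2), ∇g = (17, 50, 17.5) → (1.5, 5, 2) − 0.1·(17, 50, 17.5) = (-0.2, 0, 0.25)
Step 2: at (-0.2, 0, 0.25), ∇g = (-1.75, 0, 1.8) → (-0.2, 0, 0.25) − 0.1·(-1.75, 0, 1.8) = (-0.025, 0, 0.07)
Step 3: at (-0.025, 0, 0.07), ∇g = (-0.18, 0, 0.535) → (-0.025, 0, 0.07) − 0.1·(-0.18, 0, 0.535) = (-0.007, 0, 0.0165)
Step 4: at (-0.007, 0, 0.0165), ∇g = (-0.0535, 0, 0.125) → (-0.007, 0, 0.0165) − 0.1·(-0.0535, 0, 0.125) = (-0.00165, 0, 0.004)

(-0.00165, 0, 0.004)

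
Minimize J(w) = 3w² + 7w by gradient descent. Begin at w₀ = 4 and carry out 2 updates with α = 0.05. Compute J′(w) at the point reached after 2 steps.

J′(w) = 6w + 7
w₁ = 4 − 0.05·31 = 2.45
w₂ = 2.45 − 0.05·21.7 = 1.365
J′(w) at (1.365) = 15.19

15.19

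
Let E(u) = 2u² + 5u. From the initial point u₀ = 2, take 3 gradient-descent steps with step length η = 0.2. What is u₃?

-1.224

E′(u) = 4u + 5
Step 1: E′(2) = 13; u₁ = 2 − 0.2·13 = -0.6
Step 2: E′(-0.6) = 2.6; u₂ = -0.6 − 0.2·2.6 = -1.12
Step 3: E′(-1.12) = 0.52; u₃ = -1.12 − 0.2·0.52 = -1.224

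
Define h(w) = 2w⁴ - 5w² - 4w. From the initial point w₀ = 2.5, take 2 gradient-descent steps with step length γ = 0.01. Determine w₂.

h′(w) = 8w³ - 10w - 4
w₁ = 2.5 − 0.01·96 = 1.54
w₂ = 1.54 − 0.01·9.818112 = 1.44181888

1.44181888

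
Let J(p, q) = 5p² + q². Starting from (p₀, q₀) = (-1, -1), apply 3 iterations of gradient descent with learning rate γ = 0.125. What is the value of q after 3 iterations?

-0.421875

∇J = (10p, 2q)
(p₁, q₁) = (-1, -1) − 0.125·(-10, -2) = (0.25, -0.75)
(p₂, q₂) = (0.25, -0.75) − 0.125·(2.5, -1.5) = (-0.0625, -0.5625)
(p₃, q₃) = (-0.0625, -0.5625) − 0.125·(-0.625, -1.125) = (0.015625, -0.421875)
q = -0.421875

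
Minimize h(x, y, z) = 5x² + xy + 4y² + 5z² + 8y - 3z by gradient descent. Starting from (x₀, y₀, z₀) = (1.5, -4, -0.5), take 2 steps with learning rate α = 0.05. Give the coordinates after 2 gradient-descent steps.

∇h = (10x + y, x + 8y + 8, 10z - 3)
(x₁, y₁, z₁) = (1.5, -4, -0.5) − 0.05·(11, -22.5, -8) = (0.95, -2.875, -0.1)
(x₂, y₂, z₂) = (0.95, -2.875, -0.1) − 0.05·(6.625, -14.05, -4) = (0.61875, -2.1725, 0.1)

(0.61875, -2.1725, 0.1)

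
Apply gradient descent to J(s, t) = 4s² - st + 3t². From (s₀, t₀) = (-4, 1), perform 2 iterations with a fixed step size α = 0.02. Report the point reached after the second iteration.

∇J = (8s - t, -s + 6t)
(s₁, t₁) = (-4, 1) − 0.02·(-33, 10) = (-3.34, 0.8)
(s₂, t₂) = (-3.34, 0.8) − 0.02·(-27.52, 8.14) = (-2.7896, 0.6372)

(-2.7896, 0.6372)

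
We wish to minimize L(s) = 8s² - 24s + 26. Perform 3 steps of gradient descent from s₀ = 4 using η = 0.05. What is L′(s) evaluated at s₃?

0.32

L′(s) = 16s - 24
s₁ = 4 − 0.05·40 = 2
s₂ = 2 − 0.05·8 = 1.6
s₃ = 1.6 − 0.05·1.6 = 1.52
L′(s) at (1.52) = 0.32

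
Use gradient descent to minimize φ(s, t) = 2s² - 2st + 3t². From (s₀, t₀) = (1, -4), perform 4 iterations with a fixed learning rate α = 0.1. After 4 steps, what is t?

∇φ = (4s - 2t, -2s + 6t)
Step 1: at (1, -4), ∇φ = (12, -26) → (1, -4) − 0.1·(12, -26) = (-0.2, -1.4)
Step 2: at (-0.2, -1.4), ∇φ = (2, -8) → (-0.2, -1.4) − 0.1·(2, -8) = (-0.4, -0.6)
Step 3: at (-0.4, -0.6), ∇φ = (-0.4, -2.8) → (-0.4, -0.6) − 0.1·(-0.4, -2.8) = (-0.36, -0.32)
Step 4: at (-0.36, -0.32), ∇φ = (-0.8, -1.2) → (-0.36, -0.32) − 0.1·(-0.8, -1.2) = (-0.28, -0.2)
t = -0.2

-0.2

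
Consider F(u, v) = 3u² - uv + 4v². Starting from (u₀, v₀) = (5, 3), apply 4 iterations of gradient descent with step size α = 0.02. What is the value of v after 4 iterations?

∇F = (6u - v, -u + 8v)
Step 1: at (5, 3), ∇F = (27, 19) → (5, 3) − 0.02·(27, 19) = (4.46, 2.62)
Step 2: at (4.46, 2.62), ∇F = (24.14, 16.5) → (4.46, 2.62) − 0.02·(24.14, 16.5) = (3.9772, 2.29)
Step 3: at (3.9772, 2.29), ∇F = (21.5732, 14.3428) → (3.9772, 2.29) − 0.02·(21.5732, 14.3428) = (3.545736, 2.003144)
Step 4: at (3.545736, 2.003144), ∇F = (19.271272, 12.479416) → (3.545736, 2.003144) − 0.02·(19.271272, 12.479416) = (3.16031056, 1.75355568)
v = 1.75355568

1.75355568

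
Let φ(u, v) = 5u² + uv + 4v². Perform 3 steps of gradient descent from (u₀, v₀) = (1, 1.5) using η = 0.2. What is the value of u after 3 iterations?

-1.704

∇φ = (10u + v, u + 8v)
(u₁, v₁) = (1, 1.5) − 0.2·(11.5, 13) = (-1.3, -1.1)
(u₂, v₂) = (-1.3, -1.1) − 0.2·(-14.1, -10.1) = (1.52, 0.92)
(u₃, v₃) = (1.52, 0.92) − 0.2·(16.12, 8.88) = (-1.704, -0.856)
u = -1.704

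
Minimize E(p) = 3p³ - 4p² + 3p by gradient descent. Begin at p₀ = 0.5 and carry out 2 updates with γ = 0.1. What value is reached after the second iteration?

E′(p) = 9p² - 8p + 3
p₁ = 0.5 − 0.1·1.25 = 0.375
p₂ = 0.375 − 0.1·1.265625 = 0.2484375

0.2484375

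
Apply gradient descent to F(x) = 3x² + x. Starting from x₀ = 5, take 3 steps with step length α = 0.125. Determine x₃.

-0.0859375

F′(x) = 6x + 1
Step 1: F′(5) = 31; x₁ = 5 − 0.125·31 = 1.125
Step 2: F′(1.125) = 7.75; x₂ = 1.125 − 0.125·7.75 = 0.15625
Step 3: F′(0.15625) = 1.9375; x₃ = 0.15625 − 0.125·1.9375 = -0.0859375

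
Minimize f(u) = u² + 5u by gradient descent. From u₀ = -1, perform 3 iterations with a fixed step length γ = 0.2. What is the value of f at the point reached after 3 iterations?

f′(u) = 2u + 5
Step 1: f′(-1) = 3; u₁ = -1 − 0.2·3 = -1.6
Step 2: f′(-1.6) = 1.8; u₂ = -1.6 − 0.2·1.8 = -1.96
Step 3: f′(-1.96) = 1.08; u₃ = -1.96 − 0.2·1.08 = -2.176
f(-2.176) = -6.145024

-6.145024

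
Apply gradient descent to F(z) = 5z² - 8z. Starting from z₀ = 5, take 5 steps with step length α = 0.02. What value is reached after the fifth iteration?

F′(z) = 10z - 8
Step 1: F′(5) = 42; z₁ = 5 − 0.02·42 = 4.16
Step 2: F′(4.16) = 33.6; z₂ = 4.16 − 0.02·33.6 = 3.488
Step 3: F′(3.488) = 26.88; z₃ = 3.488 − 0.02·26.88 = 2.9504
Step 4: F′(2.9504) = 21.504; z₄ = 2.9504 − 0.02·21.504 = 2.52032
Step 5: F′(2.52032) = 17.2032; z₅ = 2.52032 − 0.02·17.2032 = 2.176256

2.176256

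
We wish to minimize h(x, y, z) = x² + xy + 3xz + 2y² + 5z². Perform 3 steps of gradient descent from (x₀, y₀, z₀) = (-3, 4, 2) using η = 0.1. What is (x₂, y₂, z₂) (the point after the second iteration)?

∇h = (2x + y + 3z, x + 4y, 3x + 10z)
(x₁, y₁, z₁) = (-3, 4, 2) − 0.1·(4, 13, 11) = (-3.4, 2.7, 0.9)
(x₂, y₂, z₂) = (-3.4, 2.7, 0.9) − 0.1·(-1.4, 7.4, -1.2) = (-3.26, 1.96, 1.02)

(-3.26, 1.96, 1.02)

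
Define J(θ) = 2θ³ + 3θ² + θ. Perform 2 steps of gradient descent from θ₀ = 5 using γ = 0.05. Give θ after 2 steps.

J′(θ) = 6θ² + 6θ + 1
θ₁ = 5 − 0.05·181 = -4.05
θ₂ = -4.05 − 0.05·75.115 = -7.80575

-7.80575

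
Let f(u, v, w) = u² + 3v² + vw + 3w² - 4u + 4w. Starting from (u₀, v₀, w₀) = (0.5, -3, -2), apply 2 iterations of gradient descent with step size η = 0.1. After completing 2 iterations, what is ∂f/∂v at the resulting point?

∇f = (2u - 4, 6v + w, v + 6w + 4)
Step 1: at (0.5, -3, -2), ∇f = (-3, -20, -11) → (0.5, -3, -2) − 0.1·(-3, -20, -11) = (0.8, -1, -0.9)
Step 2: at (0.8, -1, -0.9), ∇f = (-2.4, -6.9, -2.4) → (0.8, -1, -0.9) − 0.1·(-2.4, -6.9, -2.4) = (1.04, -0.31, -0.66)
∂f/∂v at (1.04, -0.31, -0.66) = -2.52

-2.52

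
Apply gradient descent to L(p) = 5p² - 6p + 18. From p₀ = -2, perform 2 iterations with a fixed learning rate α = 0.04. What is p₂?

L′(p) = 10p - 6
p₁ = -2 − 0.04·(-26) = -0.96
p₂ = -0.96 − 0.04·(-15.6) = -0.336

-0.336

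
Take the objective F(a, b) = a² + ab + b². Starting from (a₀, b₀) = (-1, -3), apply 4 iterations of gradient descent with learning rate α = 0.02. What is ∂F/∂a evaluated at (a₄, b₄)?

-3.7621256

∇F = (2a + b, a + 2b)
Step 1: at (-1, -3), ∇F = (-5, -7) → (-1, -3) − 0.02·(-5, -7) = (-0.9, -2.86)
Step 2: at (-0.9, -2.86), ∇F = (-4.66, -6.62) → (-0.9, -2.86) − 0.02·(-4.66, -6.62) = (-0.8068, -2.7276)
Step 3: at (-0.8068, -2.7276), ∇F = (-4.3412, -6.262) → (-0.8068, -2.7276) − 0.02·(-4.3412, -6.262) = (-0.719976, -2.60236)
Step 4: at (-0.719976, -2.60236), ∇F = (-4.042312, -5.924696) → (-0.719976, -2.60236) − 0.02·(-4.042312, -5.924696) = (-0.63912976, -2.48386608)
∂F/∂a at (-0.63912976, -2.48386608) = -3.7621256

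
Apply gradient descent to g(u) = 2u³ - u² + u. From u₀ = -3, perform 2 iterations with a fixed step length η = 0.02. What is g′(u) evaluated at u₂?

g′(u) = 6u² - 2u + 1
u₁ = -3 − 0.02·61 = -4.22
u₂ = -4.22 − 0.02·116.2904 = -6.545808
g′(u) at (-6.545808) = 271.177230237184

271.177230237184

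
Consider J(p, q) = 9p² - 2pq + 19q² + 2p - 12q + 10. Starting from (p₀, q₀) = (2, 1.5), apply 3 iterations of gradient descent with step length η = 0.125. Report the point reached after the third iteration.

(1.109375, -52.421875)

∇J = (18p - 2q + 2, -2p + 38q - 12)
(p₁, q₁) = (2, 1.5) − 0.125·(35, 41) = (-2.375, -3.625)
(p₂, q₂) = (-2.375, -3.625) − 0.125·(-33.5, -145) = (1.8125, 14.5)
(p₃, q₃) = (1.8125, 14.5) − 0.125·(5.625, 535.375) = (1.109375, -52.421875)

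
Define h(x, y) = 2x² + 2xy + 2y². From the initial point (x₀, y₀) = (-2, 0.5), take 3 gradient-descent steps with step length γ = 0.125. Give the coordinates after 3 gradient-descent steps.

(-0.5390625, 0.515625)

∇h = (4x + 2y, 2x + 4y)
(x₁, y₁) = (-2, 0.5) − 0.125·(-7, -2) = (-1.125, 0.75)
(x₂, y₂) = (-1.125, 0.75) − 0.125·(-3, 0.75) = (-0.75, 0.65625)
(x₃, y₃) = (-0.75, 0.65625) − 0.125·(-1.6875, 1.125) = (-0.5390625, 0.515625)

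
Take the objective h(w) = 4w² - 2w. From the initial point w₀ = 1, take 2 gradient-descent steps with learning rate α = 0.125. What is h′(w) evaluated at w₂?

h′(w) = 8w - 2
w₁ = 1 − 0.125·6 = 0.25
w₂ = 0.25 − 0.125·0 = 0.25
h′(w) at (0.25) = 0

0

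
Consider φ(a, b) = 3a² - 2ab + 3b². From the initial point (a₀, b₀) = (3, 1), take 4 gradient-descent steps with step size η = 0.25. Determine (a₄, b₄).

∇φ = (6a - 2b, -2a + 6b)
(a₁, b₁) = (3, 1) − 0.25·(16, 0) = (-1, 1)
(a₂, b₂) = (-1, 1) − 0.25·(-8, 8) = (1, -1)
(a₃, b₃) = (1, -1) − 0.25·(8, -8) = (-1, 1)
(a₄, b₄) = (-1, 1) − 0.25·(-8, 8) = (1, -1)

(1, -1)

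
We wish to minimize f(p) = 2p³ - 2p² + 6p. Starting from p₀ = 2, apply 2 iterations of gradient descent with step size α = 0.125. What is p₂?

f′(p) = 6p² - 4p + 6
Step 1: f′(2) = 22; p₁ = 2 − 0.125·22 = -0.75
Step 2: f′(-0.75) = 12.375; p₂ = -0.75 − 0.125·12.375 = -2.296875

-2.296875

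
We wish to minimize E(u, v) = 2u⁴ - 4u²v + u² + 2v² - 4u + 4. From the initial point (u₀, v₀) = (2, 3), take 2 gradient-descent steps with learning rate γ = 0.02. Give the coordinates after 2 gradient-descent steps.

∇E = (8u³ - 8uv + 2u - 4, -4u² + 4v)
Step 1: at (2, 3), ∇E = (16, -4) → (2, 3) − 0.02·(16, -4) = (1.68, 3.08)
Step 2: at (1.68, 3.08), ∇E = (-4.102144, 1.0304) → (1.68, 3.08) − 0.02·(-4.102144, 1.0304) = (1.76204288, 3.059392)

(1.76204288, 3.059392)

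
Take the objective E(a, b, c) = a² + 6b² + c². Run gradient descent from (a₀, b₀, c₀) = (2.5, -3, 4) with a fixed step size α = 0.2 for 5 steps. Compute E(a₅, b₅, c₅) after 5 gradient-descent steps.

∇E = (2a, 12b, 2c)
Step 1: at (2.5, -3, 4), ∇E = (5, -36, 8) → (2.5, -3, 4) − 0.2·(5, -36, 8) = (1.5, 4.2, 2.4)
Step 2: at (1.5, 4.2, 2.4), ∇E = (3, 50.4, 4.8) → (1.5, 4.2, 2.4) − 0.2·(3, 50.4, 4.8) = (0.9, -5.88, 1.44)
Step 3: at (0.9, -5.88, 1.44), ∇E = (1.8, -70.56, 2.88) → (0.9, -5.88, 1.44) − 0.2·(1.8, -70.56, 2.88) = (0.54, 8.232, 0.864)
Step 4: at (0.54, 8.232, 0.864), ∇E = (1.08, 98.784, 1.728) → (0.54, 8.232, 0.864) − 0.2·(1.08, 98.784, 1.728) = (0.324, -11.5248, 0.5184)
Step 5: at (0.324, -11.5248, 0.5184), ∇E = (0.648, -138.2976, 1.0368) → (0.324, -11.5248, 0.5184) − 0.2·(0.648, -138.2976, 1.0368) = (0.1944, 16.13472, 0.31104)
E(0.1944, 16.13472, 0.31104) = 1562.109674112

1562.109674112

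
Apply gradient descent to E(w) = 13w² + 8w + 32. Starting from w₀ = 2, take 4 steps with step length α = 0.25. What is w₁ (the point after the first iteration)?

-13

E′(w) = 26w + 8
Step 1: E′(2) = 60; w₁ = 2 − 0.25·60 = -13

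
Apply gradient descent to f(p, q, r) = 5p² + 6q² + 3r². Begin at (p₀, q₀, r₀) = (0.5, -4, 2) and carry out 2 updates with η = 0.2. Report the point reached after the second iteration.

(0.5, -7.84, 0.08)

∇f = (10p, 12q, 6r)
Step 1: at (0.5, -4, 2), ∇f = (5, -48, 12) → (0.5, -4, 2) − 0.2·(5, -48, 12) = (-0.5, 5.6, -0.4)
Step 2: at (-0.5, 5.6, -0.4), ∇f = (-5, 67.2, -2.4) → (-0.5, 5.6, -0.4) − 0.2·(-5, 67.2, -2.4) = (0.5, -7.84, 0.08)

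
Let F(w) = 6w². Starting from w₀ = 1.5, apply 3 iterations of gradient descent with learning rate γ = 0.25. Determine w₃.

F′(w) = 12w
Step 1: F′(1.5) = 18; w₁ = 1.5 − 0.25·18 = -3
Step 2: F′(-3) = -36; w₂ = -3 − 0.25·(-36) = 6
Step 3: F′(6) = 72; w₃ = 6 − 0.25·72 = -12

-12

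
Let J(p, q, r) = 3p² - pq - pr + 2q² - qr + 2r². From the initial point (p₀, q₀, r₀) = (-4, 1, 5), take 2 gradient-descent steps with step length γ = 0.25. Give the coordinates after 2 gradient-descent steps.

(-1.875, 0.6875, 0.9375)

∇J = (6p - q - r, -p + 4q - r, -p - q + 4r)
(p₁, q₁, r₁) = (-4, 1, 5) − 0.25·(-30, 3, 23) = (3.5, 0.25, -0.75)
(p₂, q₂, r₂) = (3.5, 0.25, -0.75) − 0.25·(21.5, -1.75, -6.75) = (-1.875, 0.6875, 0.9375)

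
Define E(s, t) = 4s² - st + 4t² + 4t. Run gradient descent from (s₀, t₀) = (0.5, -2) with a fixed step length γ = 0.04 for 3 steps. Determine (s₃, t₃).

∇E = (8s - t, -s + 8t + 4)
Step 1: at (0.5, -2), ∇E = (6, -12.5) → (0.5, -2) − 0.04·(6, -12.5) = (0.26, -1.5)
Step 2: at (0.26, -1.5), ∇E = (3.58, -8.26) → (0.26, -1.5) − 0.04·(3.58, -8.26) = (0.1168, -1.1696)
Step 3: at (0.1168, -1.1696), ∇E = (2.104, -5.4736) → (0.1168, -1.1696) − 0.04·(2.104, -5.4736) = (0.03264, -0.950656)

(0.03264, -0.950656)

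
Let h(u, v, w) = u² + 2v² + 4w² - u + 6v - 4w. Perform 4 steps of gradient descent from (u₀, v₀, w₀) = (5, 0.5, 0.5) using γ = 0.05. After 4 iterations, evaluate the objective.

4.3091382825

∇h = (2u - 1, 4v + 6, 8w - 4)
Step 1: at (5, 0.5, 0.5), ∇h = (9, 8, 0) → (5, 0.5, 0.5) − 0.05·(9, 8, 0) = (4.55, 0.1, 0.5)
Step 2: at (4.55, 0.1, 0.5), ∇h = (8.1, 6.4, 0) → (4.55, 0.1, 0.5) − 0.05·(8.1, 6.4, 0) = (4.145, -0.22, 0.5)
Step 3: at (4.145, -0.22, 0.5), ∇h = (7.29, 5.12, 0) → (4.145, -0.22, 0.5) − 0.05·(7.29, 5.12, 0) = (3.7805, -0.476, 0.5)
Step 4: at (3.7805, -0.476, 0.5), ∇h = (6.561, 4.096, 0) → (3.7805, -0.476, 0.5) − 0.05·(6.561, 4.096, 0) = (3.45245, -0.6808, 0.5)
h(3.45245, -0.6808, 0.5) = 4.3091382825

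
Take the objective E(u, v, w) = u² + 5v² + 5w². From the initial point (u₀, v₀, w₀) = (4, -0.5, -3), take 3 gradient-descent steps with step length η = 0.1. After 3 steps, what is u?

∇E = (2u, 10v, 10w)
(u₁, v₁, w₁) = (4, -0.5, -3) − 0.1·(8, -5, -30) = (3.2, 0, 0)
(u₂, v₂, w₂) = (3.2, 0, 0) − 0.1·(6.4, 0, 0) = (2.56, 0, 0)
(u₃, v₃, w₃) = (2.56, 0, 0) − 0.1·(5.12, 0, 0) = (2.048, 0, 0)
u = 2.048

2.048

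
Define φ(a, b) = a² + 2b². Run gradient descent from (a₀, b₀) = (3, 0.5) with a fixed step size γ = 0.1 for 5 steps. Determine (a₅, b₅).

∇φ = (2a, 4b)
Step 1: at (3, 0.5), ∇φ = (6, 2) → (3, 0.5) − 0.1·(6, 2) = (2.4, 0.3)
Step 2: at (2.4, 0.3), ∇φ = (4.8, 1.2) → (2.4, 0.3) − 0.1·(4.8, 1.2) = (1.92, 0.18)
Step 3: at (1.92, 0.18), ∇φ = (3.84, 0.72) → (1.92, 0.18) − 0.1·(3.84, 0.72) = (1.536, 0.108)
Step 4: at (1.536, 0.108), ∇φ = (3.072, 0.432) → (1.536, 0.108) − 0.1·(3.072, 0.432) = (1.2288, 0.0648)
Step 5: at (1.2288, 0.0648), ∇φ = (2.4576, 0.2592) → (1.2288, 0.0648) − 0.1·(2.4576, 0.2592) = (0.98304, 0.03888)

(0.98304, 0.03888)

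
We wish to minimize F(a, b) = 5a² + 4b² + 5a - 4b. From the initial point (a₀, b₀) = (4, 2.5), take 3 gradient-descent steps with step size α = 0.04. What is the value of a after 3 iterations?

0.472

∇F = (10a + 5, 8b - 4)
Step 1: at (4, 2.5), ∇F = (45, 16) → (4, 2.5) − 0.04·(45, 16) = (2.2, 1.86)
Step 2: at (2.2, 1.86), ∇F = (27, 10.88) → (2.2, 1.86) − 0.04·(27, 10.88) = (1.12, 1.4248)
Step 3: at (1.12, 1.4248), ∇F = (16.2, 7.3984) → (1.12, 1.4248) − 0.04·(16.2, 7.3984) = (0.472, 1.128864)
a = 0.472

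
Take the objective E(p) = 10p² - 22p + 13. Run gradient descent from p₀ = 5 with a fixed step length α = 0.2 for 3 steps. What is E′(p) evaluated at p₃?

-2106

E′(p) = 20p - 22
Step 1: E′(5) = 78; p₁ = 5 − 0.2·78 = -10.6
Step 2: E′(-10.6) = -234; p₂ = -10.6 − 0.2·(-234) = 36.2
Step 3: E′(36.2) = 702; p₃ = 36.2 − 0.2·702 = -104.2
E′(p) at (-104.2) = -2106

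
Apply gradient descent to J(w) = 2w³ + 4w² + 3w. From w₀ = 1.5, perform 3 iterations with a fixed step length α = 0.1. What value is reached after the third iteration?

-2.29303935

J′(w) = 6w² + 8w + 3
Step 1: J′(1.5) = 28.5; w₁ = 1.5 − 0.1·28.5 = -1.35
Step 2: J′(-1.35) = 3.135; w₂ = -1.35 − 0.1·3.135 = -1.6635
Step 3: J′(-1.6635) = 6.2953935; w₃ = -1.6635 − 0.1·6.2953935 = -2.29303935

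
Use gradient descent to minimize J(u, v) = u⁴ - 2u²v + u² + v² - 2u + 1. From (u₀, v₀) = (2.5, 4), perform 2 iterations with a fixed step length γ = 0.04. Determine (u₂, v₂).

∇J = (4u³ - 4uv + 2u - 2, -2u² + 2v)
Step 1: at (2.5, 4), ∇J = (25.5, -4.5) → (2.5, 4) − 0.04·(25.5, -4.5) = (1.48, 4.18)
Step 2: at (1.48, 4.18), ∇J = (-10.818432, 3.9792) → (1.48, 4.18) − 0.04·(-10.818432, 3.9792) = (1.91273728, 4.020832)

(1.91273728, 4.020832)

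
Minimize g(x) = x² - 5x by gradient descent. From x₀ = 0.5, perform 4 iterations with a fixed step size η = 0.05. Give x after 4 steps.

g′(x) = 2x - 5
Step 1: g′(0.5) = -4; x₁ = 0.5 − 0.05·(-4) = 0.7
Step 2: g′(0.7) = -3.6; x₂ = 0.7 − 0.05·(-3.6) = 0.88
Step 3: g′(0.88) = -3.24; x₃ = 0.88 − 0.05·(-3.24) = 1.042
Step 4: g′(1.042) = -2.916; x₄ = 1.042 − 0.05·(-2.916) = 1.1878

1.1878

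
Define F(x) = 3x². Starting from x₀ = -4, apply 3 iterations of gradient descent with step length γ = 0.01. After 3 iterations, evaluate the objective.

F′(x) = 6x
Step 1: F′(-4) = -24; x₁ = -4 − 0.01·(-24) = -3.76
Step 2: F′(-3.76) = -22.56; x₂ = -3.76 − 0.01·(-22.56) = -3.5344
Step 3: F′(-3.5344) = -21.2064; x₃ = -3.5344 − 0.01·(-21.2064) = -3.322336
F(-3.322336) = 33.113749490688

33.113749490688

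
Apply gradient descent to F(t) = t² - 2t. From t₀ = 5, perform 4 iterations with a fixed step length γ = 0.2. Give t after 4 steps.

1.5184

F′(t) = 2t - 2
t₁ = 5 − 0.2·8 = 3.4
t₂ = 3.4 − 0.2·4.8 = 2.44
t₃ = 2.44 − 0.2·2.88 = 1.864
t₄ = 1.864 − 0.2·1.728 = 1.5184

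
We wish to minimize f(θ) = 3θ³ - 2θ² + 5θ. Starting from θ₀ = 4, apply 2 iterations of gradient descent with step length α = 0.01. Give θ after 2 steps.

f′(θ) = 9θ² - 4θ + 5
Step 1: f′(4) = 133; θ₁ = 4 − 0.01·133 = 2.67
Step 2: f′(2.67) = 58.4801; θ₂ = 2.67 − 0.01·58.4801 = 2.085199

2.085199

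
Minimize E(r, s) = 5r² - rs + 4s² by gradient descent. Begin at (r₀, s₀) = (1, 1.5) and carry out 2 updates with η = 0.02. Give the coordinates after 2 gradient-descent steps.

∇E = (10r - s, -r + 8s)
(r₁, s₁) = (1, 1.5) − 0.02·(8.5, 11) = (0.83, 1.28)
(r₂, s₂) = (0.83, 1.28) − 0.02·(7.02, 9.41) = (0.6896, 1.0918)

(0.6896, 1.0918)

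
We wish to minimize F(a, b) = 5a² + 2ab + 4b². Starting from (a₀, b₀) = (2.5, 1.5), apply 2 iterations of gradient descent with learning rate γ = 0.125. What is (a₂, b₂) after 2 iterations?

∇F = (10a + 2b, 2a + 8b)
(a₁, b₁) = (2.5, 1.5) − 0.125·(28, 17) = (-1, -0.625)
(a₂, b₂) = (-1, -0.625) − 0.125·(-11.25, -7) = (0.40625, 0.25)

(0.40625, 0.25)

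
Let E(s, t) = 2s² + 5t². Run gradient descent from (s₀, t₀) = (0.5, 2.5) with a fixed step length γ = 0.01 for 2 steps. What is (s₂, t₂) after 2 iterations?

∇E = (4s, 10t)
(s₁, t₁) = (0.5, 2.5) − 0.01·(2, 25) = (0.48, 2.25)
(s₂, t₂) = (0.48, 2.25) − 0.01·(1.92, 22.5) = (0.4608, 2.025)

(0.4608, 2.025)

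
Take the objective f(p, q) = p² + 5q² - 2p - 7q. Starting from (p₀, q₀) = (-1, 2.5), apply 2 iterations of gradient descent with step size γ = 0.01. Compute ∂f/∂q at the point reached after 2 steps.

14.58

∇f = (2p - 2, 10q - 7)
Step 1: at (-1, 2.5), ∇f = (-4, 18) → (-1, 2.5) − 0.01·(-4, 18) = (-0.96, 2.32)
Step 2: at (-0.96, 2.32), ∇f = (-3.92, 16.2) → (-0.96, 2.32) − 0.01·(-3.92, 16.2) = (-0.9208, 2.158)
∂f/∂q at (-0.9208, 2.158) = 14.58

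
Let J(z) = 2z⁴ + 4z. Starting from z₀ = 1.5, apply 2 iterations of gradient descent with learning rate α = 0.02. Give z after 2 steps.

0.69096448

J′(z) = 8z³ + 4
z₁ = 1.5 − 0.02·31 = 0.88
z₂ = 0.88 − 0.02·9.451776 = 0.69096448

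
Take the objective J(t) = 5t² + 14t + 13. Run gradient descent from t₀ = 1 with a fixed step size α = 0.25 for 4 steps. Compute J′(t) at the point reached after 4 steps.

121.5

J′(t) = 10t + 14
t₁ = 1 − 0.25·24 = -5
t₂ = -5 − 0.25·(-36) = 4
t₃ = 4 − 0.25·54 = -9.5
t₄ = -9.5 − 0.25·(-81) = 10.75
J′(t) at (10.75) = 121.5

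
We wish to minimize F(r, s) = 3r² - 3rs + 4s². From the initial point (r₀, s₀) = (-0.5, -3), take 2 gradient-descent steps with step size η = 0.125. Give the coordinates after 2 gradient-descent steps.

(-0.3828125, -0.46875)

∇F = (6r - 3s, -3r + 8s)
Step 1: at (-0.5, -3), ∇F = (6, -22.5) → (-0.5, -3) − 0.125·(6, -22.5) = (-1.25, -0.1875)
Step 2: at (-1.25, -0.1875), ∇F = (-6.9375, 2.25) → (-1.25, -0.1875) − 0.125·(-6.9375, 2.25) = (-0.3828125, -0.46875)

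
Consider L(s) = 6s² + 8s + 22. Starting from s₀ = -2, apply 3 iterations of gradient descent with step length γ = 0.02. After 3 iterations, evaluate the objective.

L′(s) = 12s + 8
s₁ = -2 − 0.02·(-16) = -1.68
s₂ = -1.68 − 0.02·(-12.16) = -1.4368
s₃ = -1.4368 − 0.02·(-9.2416) = -1.251968
L(-1.251968) = 21.388799238144

21.388799238144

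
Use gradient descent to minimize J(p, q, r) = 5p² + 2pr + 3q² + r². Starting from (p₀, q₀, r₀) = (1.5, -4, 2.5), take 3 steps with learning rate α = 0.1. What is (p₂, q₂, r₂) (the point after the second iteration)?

∇J = (10p + 2r, 6q, 2p + 2r)
Step 1: at (1.5, -4, 2.5), ∇J = (20, -24, 8) → (1.5, -4, 2.5) − 0.1·(20, -24, 8) = (-0.5, -1.6, 1.7)
Step 2: at (-0.5, -1.6, 1.7), ∇J = (-1.6, -9.6, 2.4) → (-0.5, -1.6, 1.7) − 0.1·(-1.6, -9.6, 2.4) = (-0.34, -0.64, 1.46)

(-0.34, -0.64, 1.46)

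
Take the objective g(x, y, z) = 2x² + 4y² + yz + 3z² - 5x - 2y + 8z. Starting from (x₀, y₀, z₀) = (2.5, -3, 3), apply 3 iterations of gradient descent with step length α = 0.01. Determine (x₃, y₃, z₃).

∇g = (4x - 5, 8y + z - 2, y + 6z + 8)
Step 1: at (2.5, -3, 3), ∇g = (5, -23, 23) → (2.5, -3, 3) − 0.01·(5, -23, 23) = (2.45, -2.77, 2.77)
Step 2: at (2.45, -2.77, 2.77), ∇g = (4.8, -21.39, 21.85) → (2.45, -2.77, 2.77) − 0.01·(4.8, -21.39, 21.85) = (2.402, -2.5561, 2.5515)
Step 3: at (2.402, -2.5561, 2.5515), ∇g = (4.608, -19.8973, 20.7529) → (2.402, -2.5561, 2.5515) − 0.01·(4.608, -19.8973, 20.7529) = (2.35592, -2.357127, 2.343971)

(2.35592, -2.357127, 2.343971)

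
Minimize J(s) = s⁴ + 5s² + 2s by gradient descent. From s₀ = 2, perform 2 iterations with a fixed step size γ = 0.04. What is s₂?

-0.17534464

J′(s) = 4s³ + 10s + 2
Step 1: J′(2) = 54; s₁ = 2 − 0.04·54 = -0.16
Step 2: J′(-0.16) = 0.383616; s₂ = -0.16 − 0.04·0.383616 = -0.17534464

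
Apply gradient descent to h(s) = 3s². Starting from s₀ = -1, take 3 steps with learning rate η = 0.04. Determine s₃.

-0.438976

h′(s) = 6s
s₁ = -1 − 0.04·(-6) = -0.76
s₂ = -0.76 − 0.04·(-4.56) = -0.5776
s₃ = -0.5776 − 0.04·(-3.4656) = -0.438976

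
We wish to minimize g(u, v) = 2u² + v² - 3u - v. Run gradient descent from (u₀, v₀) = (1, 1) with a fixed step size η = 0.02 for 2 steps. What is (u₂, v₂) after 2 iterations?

(0.9616, 0.9608)

∇g = (4u - 3, 2v - 1)
Step 1: at (1, 1), ∇g = (1, 1) → (1, 1) − 0.02·(1, 1) = (0.98, 0.98)
Step 2: at (0.98, 0.98), ∇g = (0.92, 0.96) → (0.98, 0.98) − 0.02·(0.92, 0.96) = (0.9616, 0.9608)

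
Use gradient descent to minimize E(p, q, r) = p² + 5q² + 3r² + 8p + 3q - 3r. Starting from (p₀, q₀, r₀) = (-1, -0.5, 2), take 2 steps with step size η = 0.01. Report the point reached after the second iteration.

(-1.1188, -0.462, 1.8254)

∇E = (2p + 8, 10q + 3, 6r - 3)
Step 1: at (-1, -0.5, 2), ∇E = (6, -2, 9) → (-1, -0.5, 2) − 0.01·(6, -2, 9) = (-1.06, -0.48, 1.91)
Step 2: at (-1.06, -0.48, 1.91), ∇E = (5.88, -1.8, 8.46) → (-1.06, -0.48, 1.91) − 0.01·(5.88, -1.8, 8.46) = (-1.1188, -0.462, 1.8254)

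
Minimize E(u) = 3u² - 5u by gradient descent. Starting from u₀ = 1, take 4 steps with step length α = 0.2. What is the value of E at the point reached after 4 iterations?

E′(u) = 6u - 5
u₁ = 1 − 0.2·1 = 0.8
u₂ = 0.8 − 0.2·(-0.2) = 0.84
u₃ = 0.84 − 0.2·0.04 = 0.832
u₄ = 0.832 − 0.2·(-0.008) = 0.8336
E(0.8336) = -2.08333312

-2.08333312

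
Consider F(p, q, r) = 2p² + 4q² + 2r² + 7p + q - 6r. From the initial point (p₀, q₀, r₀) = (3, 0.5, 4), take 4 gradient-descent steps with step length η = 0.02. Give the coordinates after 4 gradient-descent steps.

∇F = (4p + 7, 8q + 1, 4r - 6)
(p₁, q₁, r₁) = (3, 0.5, 4) − 0.02·(19, 5, 10) = (2.62, 0.4, 3.8)
(p₂, q₂, r₂) = (2.62, 0.4, 3.8) − 0.02·(17.48, 4.2, 9.2) = (2.2704, 0.316, 3.616)
(p₃, q₃, r₃) = (2.2704, 0.316, 3.616) − 0.02·(16.0816, 3.528, 8.464) = (1.948768, 0.24544, 3.44672)
(p₄, q₄, r₄) = (1.948768, 0.24544, 3.44672) − 0.02·(14.795072, 2.96352, 7.78688) = (1.65286656, 0.1861696, 3.2909824)

(1.65286656, 0.1861696, 3.2909824)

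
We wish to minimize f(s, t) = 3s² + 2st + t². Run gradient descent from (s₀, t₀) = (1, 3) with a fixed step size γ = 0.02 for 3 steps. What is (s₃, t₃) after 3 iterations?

(0.380736, 2.565952)

∇f = (6s + 2t, 2s + 2t)
Step 1: at (1, 3), ∇f = (12, 8) → (1, 3) − 0.02·(12, 8) = (0.76, 2.84)
Step 2: at (0.76, 2.84), ∇f = (10.24, 7.2) → (0.76, 2.84) − 0.02·(10.24, 7.2) = (0.5552, 2.696)
Step 3: at (0.5552, 2.696), ∇f = (8.7232, 6.5024) → (0.5552, 2.696) − 0.02·(8.7232, 6.5024) = (0.380736, 2.565952)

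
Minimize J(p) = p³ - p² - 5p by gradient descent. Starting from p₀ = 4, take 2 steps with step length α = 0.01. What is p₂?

3.373325

J′(p) = 3p² - 2p - 5
p₁ = 4 − 0.01·35 = 3.65
p₂ = 3.65 − 0.01·27.6675 = 3.373325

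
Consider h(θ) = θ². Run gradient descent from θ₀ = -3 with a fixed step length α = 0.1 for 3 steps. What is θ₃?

-1.536

h′(θ) = 2θ
Step 1: h′(-3) = -6; θ₁ = -3 − 0.1·(-6) = -2.4
Step 2: h′(-2.4) = -4.8; θ₂ = -2.4 − 0.1·(-4.8) = -1.92
Step 3: h′(-1.92) = -3.84; θ₃ = -1.92 − 0.1·(-3.84) = -1.536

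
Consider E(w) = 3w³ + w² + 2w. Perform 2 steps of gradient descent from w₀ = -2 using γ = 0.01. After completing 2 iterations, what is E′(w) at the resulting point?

E′(w) = 9w² + 2w + 2
w₁ = -2 − 0.01·34 = -2.34
w₂ = -2.34 − 0.01·46.6004 = -2.806004
E′(w) at (-2.806004) = 67.250918032144

67.250918032144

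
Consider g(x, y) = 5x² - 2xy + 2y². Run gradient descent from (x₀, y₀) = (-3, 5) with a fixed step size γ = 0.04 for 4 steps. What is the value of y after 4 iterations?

2.22838016

∇g = (10x - 2y, -2x + 4y)
Step 1: at (-3, 5), ∇g = (-40, 26) → (-3, 5) − 0.04·(-40, 26) = (-1.4, 3.96)
Step 2: at (-1.4, 3.96), ∇g = (-21.92, 18.64) → (-1.4, 3.96) − 0.04·(-21.92, 18.64) = (-0.5232, 3.2144)
Step 3: at (-0.5232, 3.2144), ∇g = (-11.6608, 13.904) → (-0.5232, 3.2144) − 0.04·(-11.6608, 13.904) = (-0.056768, 2.65824)
Step 4: at (-0.056768, 2.65824), ∇g = (-5.88416, 10.746496) → (-0.056768, 2.65824) − 0.04·(-5.88416, 10.746496) = (0.1785984, 2.22838016)
y = 2.22838016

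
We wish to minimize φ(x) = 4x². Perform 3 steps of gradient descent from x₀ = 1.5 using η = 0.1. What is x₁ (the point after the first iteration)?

φ′(x) = 8x
x₁ = 1.5 − 0.1·12 = 0.3

0.3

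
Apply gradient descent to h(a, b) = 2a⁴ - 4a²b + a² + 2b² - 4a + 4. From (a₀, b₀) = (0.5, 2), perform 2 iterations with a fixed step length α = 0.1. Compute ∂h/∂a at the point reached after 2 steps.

∇h = (8a³ - 8ab + 2a - 4, -4a² + 4b)
(a₁, b₁) = (0.5, 2) − 0.1·(-10, 7) = (1.5, 1.3)
(a₂, b₂) = (1.5, 1.3) − 0.1·(10.4, -3.8) = (0.46, 1.68)
∂h/∂a at (0.46, 1.68) = -8.483712

-8.483712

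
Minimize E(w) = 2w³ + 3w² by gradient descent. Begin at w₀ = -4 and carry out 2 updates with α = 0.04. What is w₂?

-16.589056

E′(w) = 6w² + 6w
w₁ = -4 − 0.04·72 = -6.88
w₂ = -6.88 − 0.04·242.7264 = -16.589056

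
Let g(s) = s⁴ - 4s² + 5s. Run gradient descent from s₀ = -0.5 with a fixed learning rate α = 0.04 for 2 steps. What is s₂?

-1.21396736

g′(s) = 4s³ - 8s + 5
Step 1: g′(-0.5) = 8.5; s₁ = -0.5 − 0.04·8.5 = -0.84
Step 2: g′(-0.84) = 9.349184; s₂ = -0.84 − 0.04·9.349184 = -1.21396736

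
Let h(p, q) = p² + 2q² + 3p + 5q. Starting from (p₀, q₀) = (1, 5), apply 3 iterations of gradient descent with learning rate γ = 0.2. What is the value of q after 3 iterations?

-1.2

∇h = (2p + 3, 4q + 5)
Step 1: at (1, 5), ∇h = (5, 25) → (1, 5) − 0.2·(5, 25) = (0, 0)
Step 2: at (0, 0), ∇h = (3, 5) → (0, 0) − 0.2·(3, 5) = (-0.6, -1)
Step 3: at (-0.6, -1), ∇h = (1.8, 1) → (-0.6, -1) − 0.2·(1.8, 1) = (-0.96, -1.2)
q = -1.2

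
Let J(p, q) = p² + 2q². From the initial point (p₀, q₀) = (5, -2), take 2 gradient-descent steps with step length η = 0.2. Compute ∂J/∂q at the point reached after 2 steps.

∇J = (2p, 4q)
Step 1: at (5, -2), ∇J = (10, -8) → (5, -2) − 0.2·(10, -8) = (3, -0.4)
Step 2: at (3, -0.4), ∇J = (6, -1.6) → (3, -0.4) − 0.2·(6, -1.6) = (1.8, -0.08)
∂J/∂q at (1.8, -0.08) = -0.32

-0.32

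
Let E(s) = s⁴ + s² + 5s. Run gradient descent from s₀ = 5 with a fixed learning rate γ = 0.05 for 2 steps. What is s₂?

1767.909375

E′(s) = 4s³ + 2s + 5
s₁ = 5 − 0.05·515 = -20.75
s₂ = -20.75 − 0.05·(-35773.1875) = 1767.909375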